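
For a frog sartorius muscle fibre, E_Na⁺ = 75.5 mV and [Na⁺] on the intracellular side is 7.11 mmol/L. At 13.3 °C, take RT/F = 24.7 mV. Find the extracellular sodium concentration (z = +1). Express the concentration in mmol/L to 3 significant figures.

Nernst: E = (24.7/1) · ln([out]/[in]), so ln([out]/[in]) = 75.5 × 1 / 24.7 = 3.0567.
[out]/[in] = e^(3.0567) = 21.26.
[out] = 21.26 × 7.11 = 151.1 mmol/L.

151 mmol/L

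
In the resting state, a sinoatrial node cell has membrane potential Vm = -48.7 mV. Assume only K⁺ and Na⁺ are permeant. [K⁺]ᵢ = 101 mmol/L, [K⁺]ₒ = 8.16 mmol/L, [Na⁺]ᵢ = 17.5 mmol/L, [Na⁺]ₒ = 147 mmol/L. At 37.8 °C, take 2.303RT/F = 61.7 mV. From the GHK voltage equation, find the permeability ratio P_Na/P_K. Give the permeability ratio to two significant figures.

Let α = P_Na/P_K. GHK: Vm = 61.7·log₁₀[(Kₒ + α·Naₒ)/(Kᵢ + α·Naᵢ)].
10^(Vm/61.7) = 10^(-48.7/61.7) = 0.16244
So 0.16244·(Kᵢ + α·Naᵢ) = Kₒ + α·Naₒ → α = (0.16244·101.0 − 8.16) / (147.0 − 0.16244·17.5)
α = (16.41 − 8.16) / (147.0 − 2.843) = 8.247/144.2 = 0.05721

0.057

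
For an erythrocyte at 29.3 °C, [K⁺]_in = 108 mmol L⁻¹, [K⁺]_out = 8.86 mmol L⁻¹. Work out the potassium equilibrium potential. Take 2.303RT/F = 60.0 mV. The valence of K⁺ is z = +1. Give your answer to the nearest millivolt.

-65 mV

E = (60.0/z) · log₁₀([K⁺]_out/[K⁺]_in) with z = +1.
= (60.0/1) · log₁₀(8.86/108) = 60.00 · log₁₀(0.08204)
= 60.00 · (-1.0860) = -65.16 mV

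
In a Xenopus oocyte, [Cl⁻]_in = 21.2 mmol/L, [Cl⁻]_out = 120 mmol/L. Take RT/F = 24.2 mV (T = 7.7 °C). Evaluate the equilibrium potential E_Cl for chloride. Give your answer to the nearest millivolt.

-42 mV

E = (24.2/z) · ln([Cl⁻]_out/[Cl⁻]_in) with z = -1.
For an anion, dividing by z = -1 reverses the sign.
= (24.2/-1) · ln(120/21.2) = -24.20 · ln(5.66)
= -24.20 · (1.7335) = -41.95 mV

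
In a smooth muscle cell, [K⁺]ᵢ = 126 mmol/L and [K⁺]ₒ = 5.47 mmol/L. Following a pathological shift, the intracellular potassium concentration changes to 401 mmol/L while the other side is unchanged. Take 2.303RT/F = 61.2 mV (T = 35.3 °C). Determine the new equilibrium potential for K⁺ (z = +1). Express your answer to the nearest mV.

After the shift: [K⁺]_out = 5.47, [K⁺]_in = 401 mmol/L.
E_new = (61.2/1)·log₁₀(5.47/401) = 61.20 · (-1.8652) = -114.15 mV

-114 mV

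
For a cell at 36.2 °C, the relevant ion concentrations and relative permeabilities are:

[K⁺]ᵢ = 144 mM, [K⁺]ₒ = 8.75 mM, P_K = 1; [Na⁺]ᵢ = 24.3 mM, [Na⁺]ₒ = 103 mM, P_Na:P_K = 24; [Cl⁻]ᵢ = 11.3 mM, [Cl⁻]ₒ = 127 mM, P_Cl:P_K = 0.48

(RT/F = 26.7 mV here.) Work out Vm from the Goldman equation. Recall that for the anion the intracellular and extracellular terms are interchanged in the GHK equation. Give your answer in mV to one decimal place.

30.7 mV

Vm = 26.7 · ln[(Σ P·[cation]ₒ + Σ P·[anion]ᵢ) / (Σ P·[cation]ᵢ + Σ P·[anion]ₒ)]
Numerator = 1×8.75 + 24×103 + 0.48×11.3 = 2486
Denominator = 1×144 + 24×24.3 + 0.48×127 = 788.2
Vm = 26.7 · ln(3.1544) = 26.7 × (1.1488) = 30.67 mV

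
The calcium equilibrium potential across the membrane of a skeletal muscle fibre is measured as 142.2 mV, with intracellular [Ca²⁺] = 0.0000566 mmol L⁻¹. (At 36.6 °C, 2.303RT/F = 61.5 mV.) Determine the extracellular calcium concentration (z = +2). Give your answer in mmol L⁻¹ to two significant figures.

2.4 mmol L⁻¹

Nernst: E = (61.5/2) · log₁₀([out]/[in]), so log₁₀([out]/[in]) = 142.2 × 2 / 61.5 = 4.6244.
[out]/[in] = 10^(4.6244) = 4.211e+04.
[out] = 4.211e+04 × 0.0000566 = 2.383 mmol L⁻¹.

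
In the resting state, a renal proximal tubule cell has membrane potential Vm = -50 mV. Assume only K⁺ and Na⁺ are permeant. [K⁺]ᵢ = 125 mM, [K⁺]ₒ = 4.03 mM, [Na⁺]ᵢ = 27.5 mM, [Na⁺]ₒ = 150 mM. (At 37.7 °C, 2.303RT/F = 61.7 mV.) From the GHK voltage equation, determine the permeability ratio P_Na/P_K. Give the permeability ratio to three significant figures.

0.105

Let α = P_Na/P_K. GHK: Vm = 61.7·log₁₀[(Kₒ + α·Naₒ)/(Kᵢ + α·Naᵢ)].
10^(Vm/61.7) = 10^(-50.0/61.7) = 0.15475
So 0.15475·(Kᵢ + α·Naᵢ) = Kₒ + α·Naₒ → α = (0.15475·125.0 − 4.03) / (150.0 − 0.15475·27.5)
α = (19.34 − 4.03) / (150.0 − 4.256) = 15.31/145.7 = 0.1051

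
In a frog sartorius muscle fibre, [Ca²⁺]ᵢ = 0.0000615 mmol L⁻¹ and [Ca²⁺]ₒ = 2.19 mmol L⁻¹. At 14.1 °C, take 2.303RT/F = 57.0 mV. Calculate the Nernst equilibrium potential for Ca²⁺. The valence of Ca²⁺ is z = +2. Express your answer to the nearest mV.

E = (57.0/z) · log₁₀([Ca²⁺]_out/[Ca²⁺]_in) with z = +2.
= (57.0/2) · log₁₀(2.19/0.0000615) = 28.50 · log₁₀(3.561e+04)
= 28.50 · (4.5516) = 129.72 mV

130 mV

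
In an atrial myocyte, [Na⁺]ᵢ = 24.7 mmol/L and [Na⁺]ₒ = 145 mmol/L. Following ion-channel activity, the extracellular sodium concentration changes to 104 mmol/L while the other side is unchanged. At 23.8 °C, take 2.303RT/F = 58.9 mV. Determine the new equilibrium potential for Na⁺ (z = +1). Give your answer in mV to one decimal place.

After the shift: [Na⁺]_out = 104, [Na⁺]_in = 24.7 mmol/L.
E_new = (58.9/1)·log₁₀(104/24.7) = 58.90 · (0.6243) = 36.77 mV

36.8 mV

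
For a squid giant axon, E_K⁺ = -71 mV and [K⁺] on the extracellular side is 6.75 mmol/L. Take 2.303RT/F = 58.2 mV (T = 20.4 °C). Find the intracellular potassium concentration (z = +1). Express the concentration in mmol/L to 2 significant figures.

Nernst: E = (58.2/1) · log₁₀([out]/[in]), so log₁₀([out]/[in]) = -71.0 × 1 / 58.2 = -1.2199.
[out]/[in] = 10^(-1.2199) = 0.06027.
[in] = 6.75 / 0.06027 = 112 mmol/L.

110 mmol/L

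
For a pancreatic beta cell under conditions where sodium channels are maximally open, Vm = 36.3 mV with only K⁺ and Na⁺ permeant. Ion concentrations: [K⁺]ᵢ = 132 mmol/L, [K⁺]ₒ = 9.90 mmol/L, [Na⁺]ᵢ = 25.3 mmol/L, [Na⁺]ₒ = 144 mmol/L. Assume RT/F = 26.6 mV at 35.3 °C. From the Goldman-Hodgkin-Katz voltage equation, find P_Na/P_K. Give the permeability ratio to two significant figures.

11

Let α = P_Na/P_K. GHK: Vm = 26.6·ln[(Kₒ + α·Naₒ)/(Kᵢ + α·Naᵢ)].
e^(Vm/26.6) = e^(36.3/26.6) = 3.9144
So 3.9144·(Kᵢ + α·Naᵢ) = Kₒ + α·Naₒ → α = (3.9144·132.0 − 9.9) / (144.0 − 3.9144·25.3)
α = (516.7 − 9.9) / (144.0 − 99.03) = 506.8/44.97 = 11.27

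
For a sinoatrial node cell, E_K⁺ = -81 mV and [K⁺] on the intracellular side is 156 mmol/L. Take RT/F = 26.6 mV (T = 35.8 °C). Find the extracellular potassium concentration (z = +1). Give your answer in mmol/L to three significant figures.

7.42 mmol/L

Nernst: E = (26.6/1) · ln([out]/[in]), so ln([out]/[in]) = -81.0 × 1 / 26.6 = -3.0451.
[out]/[in] = e^(-3.0451) = 0.04759.
[out] = 0.04759 × 156 = 7.424 mmol/L.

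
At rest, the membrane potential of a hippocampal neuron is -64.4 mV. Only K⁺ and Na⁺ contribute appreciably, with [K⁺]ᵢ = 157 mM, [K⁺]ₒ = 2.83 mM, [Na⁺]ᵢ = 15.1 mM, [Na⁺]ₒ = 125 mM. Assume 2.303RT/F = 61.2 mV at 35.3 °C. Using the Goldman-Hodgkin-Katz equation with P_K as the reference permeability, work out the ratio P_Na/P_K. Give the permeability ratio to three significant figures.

Let α = P_Na/P_K. GHK: Vm = 61.2·log₁₀[(Kₒ + α·Naₒ)/(Kᵢ + α·Naᵢ)].
10^(Vm/61.2) = 10^(-64.4/61.2) = 0.088657
So 0.088657·(Kᵢ + α·Naᵢ) = Kₒ + α·Naₒ → α = (0.088657·157.0 − 2.83) / (125.0 − 0.088657·15.1)
α = (13.92 − 2.83) / (125.0 − 1.339) = 11.09/123.7 = 0.08967

0.0897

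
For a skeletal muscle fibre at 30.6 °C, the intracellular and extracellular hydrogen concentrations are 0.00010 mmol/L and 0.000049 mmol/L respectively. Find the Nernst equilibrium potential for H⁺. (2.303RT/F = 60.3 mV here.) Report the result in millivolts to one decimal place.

E = (60.3/z) · log₁₀([H⁺]_out/[H⁺]_in) with z = +1.
= (60.3/1) · log₁₀(0.000049/0.00010) = 60.30 · log₁₀(0.49)
= 60.30 · (-0.3098) = -18.68 mV

-18.7 mV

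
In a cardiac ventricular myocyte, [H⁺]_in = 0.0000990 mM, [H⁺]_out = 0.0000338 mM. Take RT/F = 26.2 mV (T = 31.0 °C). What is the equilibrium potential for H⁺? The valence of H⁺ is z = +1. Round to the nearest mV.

-28 mV

E = (26.2/z) · ln([H⁺]_out/[H⁺]_in) with z = +1.
= (26.2/1) · ln(0.0000338/0.0000990) = 26.20 · ln(0.3414)
= 26.20 · (-1.0747) = -28.16 mV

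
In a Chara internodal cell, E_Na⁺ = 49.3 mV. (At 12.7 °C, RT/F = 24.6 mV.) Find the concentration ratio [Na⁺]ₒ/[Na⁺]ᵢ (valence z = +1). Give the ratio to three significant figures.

7.42

ln([out]/[in]) = E·z/(24.6) = 49.3 × 1 / 24.6 = 2.0041
[out]/[in] = e^(2.0041) = 7.419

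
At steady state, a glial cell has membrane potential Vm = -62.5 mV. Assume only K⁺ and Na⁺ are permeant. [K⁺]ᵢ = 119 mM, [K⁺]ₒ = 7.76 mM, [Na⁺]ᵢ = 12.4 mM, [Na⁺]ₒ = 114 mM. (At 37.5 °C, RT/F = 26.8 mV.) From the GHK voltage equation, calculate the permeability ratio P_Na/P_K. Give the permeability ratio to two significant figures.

Let α = P_Na/P_K. GHK: Vm = 26.8·ln[(Kₒ + α·Naₒ)/(Kᵢ + α·Naᵢ)].
e^(Vm/26.8) = e^(-62.5/26.8) = 0.097093
So 0.097093·(Kᵢ + α·Naᵢ) = Kₒ + α·Naₒ → α = (0.097093·119.0 − 7.76) / (114.0 − 0.097093·12.4)
α = (11.55 − 7.76) / (114.0 − 1.204) = 3.794/112.8 = 0.03364

0.034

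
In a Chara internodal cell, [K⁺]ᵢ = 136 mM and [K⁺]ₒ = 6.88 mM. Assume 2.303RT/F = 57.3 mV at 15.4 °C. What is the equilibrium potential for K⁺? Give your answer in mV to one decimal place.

E = (57.3/z) · log₁₀([K⁺]_out/[K⁺]_in) with z = +1.
= (57.3/1) · log₁₀(6.88/136) = 57.30 · log₁₀(0.05059)
= 57.30 · (-1.2960) = -74.26 mV

-74.3 mV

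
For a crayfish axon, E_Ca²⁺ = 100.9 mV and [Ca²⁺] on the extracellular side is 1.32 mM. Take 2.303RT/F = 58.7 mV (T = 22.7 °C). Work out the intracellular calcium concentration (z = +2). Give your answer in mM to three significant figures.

Nernst: E = (58.7/2) · log₁₀([out]/[in]), so log₁₀([out]/[in]) = 100.9 × 2 / 58.7 = 3.4378.
[out]/[in] = 10^(3.4378) = 2740.
[in] = 1.32 / 2740 = 0.0004817 mM.

0.000482 mM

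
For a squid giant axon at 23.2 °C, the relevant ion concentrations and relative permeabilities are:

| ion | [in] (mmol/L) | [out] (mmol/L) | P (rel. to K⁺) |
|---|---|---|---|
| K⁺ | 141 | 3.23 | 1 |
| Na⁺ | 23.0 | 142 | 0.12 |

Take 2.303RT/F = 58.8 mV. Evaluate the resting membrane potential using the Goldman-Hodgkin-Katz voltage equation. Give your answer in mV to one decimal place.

Vm = 58.8 · log₁₀[(Σ P·[cation]ₒ + Σ P·[anion]ᵢ) / (Σ P·[cation]ᵢ + Σ P·[anion]ₒ)]
Numerator = 1×3.23 + 0.12×142 = 20.27
Denominator = 1×141 + 0.12×23.0 = 143.8
Vm = 58.8 · log₁₀(0.141) = 58.8 × (-0.8508) = -50.03 mV

-50.0 mV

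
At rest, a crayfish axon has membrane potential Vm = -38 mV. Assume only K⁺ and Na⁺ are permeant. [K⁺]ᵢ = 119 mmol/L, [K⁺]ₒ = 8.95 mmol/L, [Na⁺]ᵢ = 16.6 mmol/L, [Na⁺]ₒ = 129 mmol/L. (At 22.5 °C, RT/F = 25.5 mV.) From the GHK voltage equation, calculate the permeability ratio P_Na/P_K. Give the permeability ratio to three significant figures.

0.143

Let α = P_Na/P_K. GHK: Vm = 25.5·ln[(Kₒ + α·Naₒ)/(Kᵢ + α·Naᵢ)].
e^(Vm/25.5) = e^(-38.0/25.5) = 0.22533
So 0.22533·(Kᵢ + α·Naᵢ) = Kₒ + α·Naₒ → α = (0.22533·119.0 − 8.95) / (129.0 − 0.22533·16.6)
α = (26.81 − 8.95) / (129.0 − 3.74) = 17.86/125.3 = 0.1426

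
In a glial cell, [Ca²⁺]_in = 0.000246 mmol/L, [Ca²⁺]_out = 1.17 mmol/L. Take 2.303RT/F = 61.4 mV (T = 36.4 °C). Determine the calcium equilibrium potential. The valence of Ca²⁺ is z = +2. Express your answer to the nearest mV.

E = (61.4/z) · log₁₀([Ca²⁺]_out/[Ca²⁺]_in) with z = +2.
= (61.4/2) · log₁₀(1.17/0.000246) = 30.70 · log₁₀(4756)
= 30.70 · (3.6773) = 112.89 mV

113 mV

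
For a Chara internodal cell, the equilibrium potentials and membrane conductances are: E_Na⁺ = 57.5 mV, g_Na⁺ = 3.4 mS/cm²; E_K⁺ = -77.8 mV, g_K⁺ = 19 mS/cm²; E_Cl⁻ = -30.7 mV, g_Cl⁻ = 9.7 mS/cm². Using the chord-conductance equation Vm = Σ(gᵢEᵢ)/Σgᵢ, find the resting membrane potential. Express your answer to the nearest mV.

-49 mV

Σ gᵢEᵢ = 3.4·(57.5) + 19·(-77.8) + 9.7·(-30.7) = -1580.49
Σ gᵢ = 3.4 + 19 + 9.7 = 32.1
Vm = -1580.49 / 32.1 = -49.24 mV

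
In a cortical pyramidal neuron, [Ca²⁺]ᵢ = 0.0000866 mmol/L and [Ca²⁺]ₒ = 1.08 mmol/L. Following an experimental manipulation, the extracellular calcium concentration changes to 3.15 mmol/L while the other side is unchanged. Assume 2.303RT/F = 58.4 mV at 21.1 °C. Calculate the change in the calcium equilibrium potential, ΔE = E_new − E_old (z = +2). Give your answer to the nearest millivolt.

14 mV

E_old = (58.4/2)·log₁₀(1.08/0.0000866) = 119.60 mV
E_new = (58.4/2)·log₁₀(3.15/0.0000866) = 133.18 mV
ΔE = 133.18 − (119.60) = 13.57 mV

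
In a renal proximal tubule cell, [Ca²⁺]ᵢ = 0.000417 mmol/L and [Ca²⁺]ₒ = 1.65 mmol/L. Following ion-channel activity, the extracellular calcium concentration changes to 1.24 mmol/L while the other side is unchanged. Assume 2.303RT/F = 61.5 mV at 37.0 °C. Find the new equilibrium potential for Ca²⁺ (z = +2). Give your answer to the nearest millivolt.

After the shift: [Ca²⁺]_out = 1.24, [Ca²⁺]_in = 0.000417 mmol/L.
E_new = (61.5/2)·log₁₀(1.24/0.000417) = 30.75 · (3.4733) = 106.80 mV

107 mV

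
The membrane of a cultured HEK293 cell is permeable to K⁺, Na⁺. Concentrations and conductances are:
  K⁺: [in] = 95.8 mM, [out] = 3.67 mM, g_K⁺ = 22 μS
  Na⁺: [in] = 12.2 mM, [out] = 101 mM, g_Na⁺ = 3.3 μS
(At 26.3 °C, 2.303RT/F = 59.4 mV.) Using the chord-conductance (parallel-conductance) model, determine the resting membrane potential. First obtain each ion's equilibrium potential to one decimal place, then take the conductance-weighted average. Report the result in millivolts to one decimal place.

E_K⁺ = (59.4/1)·log₁₀(3.67/95.8) = -84.2 mV
E_Na⁺ = (59.4/1)·log₁₀(101/12.2) = 54.5 mV
Vm = (Σ gᵢEᵢ)/(Σ gᵢ) = (22·-84.2 + 3.3·54.5) / (22 + 3.3)
= -1672.55 / 25.3 = -66.11 mV

-66.1 mV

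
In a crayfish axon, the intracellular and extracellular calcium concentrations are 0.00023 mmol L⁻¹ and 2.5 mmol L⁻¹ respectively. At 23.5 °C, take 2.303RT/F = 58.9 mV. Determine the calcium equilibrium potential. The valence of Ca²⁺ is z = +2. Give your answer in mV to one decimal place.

118.9 mV

E = (58.9/z) · log₁₀([Ca²⁺]_out/[Ca²⁺]_in) with z = +2.
= (58.9/2) · log₁₀(2.5/0.00023) = 29.45 · log₁₀(1.087e+04)
= 29.45 · (4.0362) = 118.87 mV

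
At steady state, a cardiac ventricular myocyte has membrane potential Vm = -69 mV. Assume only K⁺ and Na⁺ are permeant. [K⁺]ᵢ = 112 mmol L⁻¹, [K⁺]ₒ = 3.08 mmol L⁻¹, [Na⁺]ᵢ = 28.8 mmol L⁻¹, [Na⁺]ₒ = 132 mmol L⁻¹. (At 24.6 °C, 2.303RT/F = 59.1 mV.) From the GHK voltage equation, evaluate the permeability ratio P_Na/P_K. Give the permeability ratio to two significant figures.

0.035

Let α = P_Na/P_K. GHK: Vm = 59.1·log₁₀[(Kₒ + α·Naₒ)/(Kᵢ + α·Naᵢ)].
10^(Vm/59.1) = 10^(-69.0/59.1) = 0.067997
So 0.067997·(Kᵢ + α·Naᵢ) = Kₒ + α·Naₒ → α = (0.067997·112.0 − 3.08) / (132.0 − 0.067997·28.8)
α = (7.616 − 3.08) / (132.0 − 1.958) = 4.536/130 = 0.03488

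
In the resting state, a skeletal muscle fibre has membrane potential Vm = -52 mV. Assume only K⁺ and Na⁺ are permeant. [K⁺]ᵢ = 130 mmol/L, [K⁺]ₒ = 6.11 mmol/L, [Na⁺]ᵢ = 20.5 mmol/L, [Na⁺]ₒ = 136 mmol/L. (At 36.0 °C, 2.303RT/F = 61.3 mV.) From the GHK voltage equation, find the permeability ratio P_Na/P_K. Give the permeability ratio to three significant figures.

0.0926

Let α = P_Na/P_K. GHK: Vm = 61.3·log₁₀[(Kₒ + α·Naₒ)/(Kᵢ + α·Naᵢ)].
10^(Vm/61.3) = 10^(-52.0/61.3) = 0.14181
So 0.14181·(Kᵢ + α·Naᵢ) = Kₒ + α·Naₒ → α = (0.14181·130.0 − 6.11) / (136.0 − 0.14181·20.5)
α = (18.44 − 6.11) / (136.0 − 2.907) = 12.33/133.1 = 0.09261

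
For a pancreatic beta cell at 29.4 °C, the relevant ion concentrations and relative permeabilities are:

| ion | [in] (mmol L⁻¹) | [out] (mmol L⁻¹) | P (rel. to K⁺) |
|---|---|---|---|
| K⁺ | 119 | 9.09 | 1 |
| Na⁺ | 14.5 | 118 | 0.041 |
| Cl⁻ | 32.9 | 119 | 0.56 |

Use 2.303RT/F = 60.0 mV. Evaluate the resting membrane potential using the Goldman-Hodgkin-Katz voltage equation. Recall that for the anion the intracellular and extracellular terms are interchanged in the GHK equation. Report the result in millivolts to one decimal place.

-45.6 mV

Vm = 60.0 · log₁₀[(Σ P·[cation]ₒ + Σ P·[anion]ᵢ) / (Σ P·[cation]ᵢ + Σ P·[anion]ₒ)]
Numerator = 1×9.09 + 0.041×118 + 0.56×32.9 = 32.35
Denominator = 1×119 + 0.041×14.5 + 0.56×119 = 186.2
Vm = 60.0 · log₁₀(0.17372) = 60.0 × (-0.7602) = -45.61 mV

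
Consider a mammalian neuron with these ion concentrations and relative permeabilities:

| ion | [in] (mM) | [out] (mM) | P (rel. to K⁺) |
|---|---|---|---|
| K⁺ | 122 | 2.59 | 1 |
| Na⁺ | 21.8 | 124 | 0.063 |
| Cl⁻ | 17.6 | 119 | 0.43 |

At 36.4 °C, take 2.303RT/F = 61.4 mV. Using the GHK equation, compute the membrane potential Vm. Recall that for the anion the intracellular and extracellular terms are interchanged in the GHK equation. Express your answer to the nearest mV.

Vm = 61.4 · log₁₀[(Σ P·[cation]ₒ + Σ P·[anion]ᵢ) / (Σ P·[cation]ᵢ + Σ P·[anion]ₒ)]
Numerator = 1×2.59 + 0.063×124 + 0.43×17.6 = 17.97
Denominator = 1×122 + 0.063×21.8 + 0.43×119 = 174.5
Vm = 61.4 · log₁₀(0.10295) = 61.4 × (-0.9874) = -60.62 mV

-61 mV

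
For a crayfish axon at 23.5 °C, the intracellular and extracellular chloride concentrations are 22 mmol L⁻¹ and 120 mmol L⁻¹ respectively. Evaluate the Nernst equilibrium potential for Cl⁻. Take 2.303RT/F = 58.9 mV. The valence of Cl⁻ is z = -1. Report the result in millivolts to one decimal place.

E = (58.9/z) · log₁₀([Cl⁻]_out/[Cl⁻]_in) with z = -1.
For an anion, dividing by z = -1 reverses the sign.
= (58.9/-1) · log₁₀(120/22) = -58.90 · log₁₀(5.455)
= -58.90 · (0.7368) = -43.40 mV

-43.4 mV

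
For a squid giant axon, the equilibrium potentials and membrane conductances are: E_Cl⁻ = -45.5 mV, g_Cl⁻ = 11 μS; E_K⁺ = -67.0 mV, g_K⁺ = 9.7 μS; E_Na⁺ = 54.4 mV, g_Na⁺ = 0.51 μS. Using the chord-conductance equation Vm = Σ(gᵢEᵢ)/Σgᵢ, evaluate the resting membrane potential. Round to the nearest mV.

-53 mV

Σ gᵢEᵢ = 11·(-45.5) + 9.7·(-67.0) + 0.51·(54.4) = -1122.66
Σ gᵢ = 11 + 9.7 + 0.51 = 21.21
Vm = -1122.66 / 21.21 = -52.93 mV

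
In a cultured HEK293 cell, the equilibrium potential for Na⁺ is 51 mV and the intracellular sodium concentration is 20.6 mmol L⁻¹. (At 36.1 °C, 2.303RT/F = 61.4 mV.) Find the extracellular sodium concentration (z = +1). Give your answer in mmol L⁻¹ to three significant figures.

Nernst: E = (61.4/1) · log₁₀([out]/[in]), so log₁₀([out]/[in]) = 51.0 × 1 / 61.4 = 0.8306.
[out]/[in] = 10^(0.8306) = 6.77.
[out] = 6.77 × 20.6 = 139.5 mmol L⁻¹.

139 mmol L⁻¹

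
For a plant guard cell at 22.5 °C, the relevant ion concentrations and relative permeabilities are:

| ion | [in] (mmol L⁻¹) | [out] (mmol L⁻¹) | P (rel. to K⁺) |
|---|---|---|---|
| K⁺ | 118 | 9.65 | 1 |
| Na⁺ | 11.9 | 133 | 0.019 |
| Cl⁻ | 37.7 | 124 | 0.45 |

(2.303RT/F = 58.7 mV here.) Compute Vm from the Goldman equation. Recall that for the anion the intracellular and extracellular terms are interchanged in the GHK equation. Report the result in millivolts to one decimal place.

Vm = 58.7 · log₁₀[(Σ P·[cation]ₒ + Σ P·[anion]ᵢ) / (Σ P·[cation]ᵢ + Σ P·[anion]ₒ)]
Numerator = 1×9.65 + 0.019×133 + 0.45×37.7 = 29.14
Denominator = 1×118 + 0.019×11.9 + 0.45×124 = 174
Vm = 58.7 · log₁₀(0.16746) = 58.7 × (-0.7761) = -45.56 mV

-45.6 mV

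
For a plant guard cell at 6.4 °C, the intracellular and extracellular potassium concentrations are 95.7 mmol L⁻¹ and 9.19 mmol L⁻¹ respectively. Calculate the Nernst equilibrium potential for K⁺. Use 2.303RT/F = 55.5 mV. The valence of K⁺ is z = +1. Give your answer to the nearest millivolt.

E = (55.5/z) · log₁₀([K⁺]_out/[K⁺]_in) with z = +1.
= (55.5/1) · log₁₀(9.19/95.7) = 55.50 · log₁₀(0.09603)
= 55.50 · (-1.0176) = -56.48 mV

-56 mV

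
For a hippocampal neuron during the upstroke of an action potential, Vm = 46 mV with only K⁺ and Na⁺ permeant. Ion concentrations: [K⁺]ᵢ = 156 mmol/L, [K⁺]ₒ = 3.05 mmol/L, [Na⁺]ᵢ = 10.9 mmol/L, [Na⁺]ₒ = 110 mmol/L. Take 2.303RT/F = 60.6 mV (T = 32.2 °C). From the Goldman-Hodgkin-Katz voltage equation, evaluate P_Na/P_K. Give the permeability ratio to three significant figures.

Let α = P_Na/P_K. GHK: Vm = 60.6·log₁₀[(Kₒ + α·Naₒ)/(Kᵢ + α·Naᵢ)].
10^(Vm/60.6) = 10^(46.0/60.6) = 5.7422
So 5.7422·(Kᵢ + α·Naᵢ) = Kₒ + α·Naₒ → α = (5.7422·156.0 − 3.05) / (110.0 − 5.7422·10.9)
α = (895.8 − 3.05) / (110.0 − 62.59) = 892.7/47.41 = 18.83

18.8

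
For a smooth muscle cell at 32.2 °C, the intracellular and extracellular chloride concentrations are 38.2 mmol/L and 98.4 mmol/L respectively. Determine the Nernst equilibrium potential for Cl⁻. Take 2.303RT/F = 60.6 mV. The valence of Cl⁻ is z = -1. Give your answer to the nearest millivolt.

-25 mV

E = (60.6/z) · log₁₀([Cl⁻]_out/[Cl⁻]_in) with z = -1.
For an anion, dividing by z = -1 reverses the sign.
= (60.6/-1) · log₁₀(98.4/38.2) = -60.60 · log₁₀(2.576)
= -60.60 · (0.4109) = -24.90 mV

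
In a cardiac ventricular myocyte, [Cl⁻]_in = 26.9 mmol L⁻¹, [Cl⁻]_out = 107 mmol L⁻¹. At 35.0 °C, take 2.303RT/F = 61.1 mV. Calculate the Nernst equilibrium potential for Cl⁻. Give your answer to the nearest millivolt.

-37 mV

E = (61.1/z) · log₁₀([Cl⁻]_out/[Cl⁻]_in) with z = -1.
For an anion, dividing by z = -1 reverses the sign.
= (61.1/-1) · log₁₀(107/26.9) = -61.10 · log₁₀(3.978)
= -61.10 · (0.5996) = -36.64 mV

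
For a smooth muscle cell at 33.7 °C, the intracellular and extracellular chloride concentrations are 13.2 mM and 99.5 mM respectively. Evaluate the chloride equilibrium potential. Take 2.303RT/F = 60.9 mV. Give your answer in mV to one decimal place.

-53.4 mV

E = (60.9/z) · log₁₀([Cl⁻]_out/[Cl⁻]_in) with z = -1.
For an anion, dividing by z = -1 reverses the sign.
= (60.9/-1) · log₁₀(99.5/13.2) = -60.90 · log₁₀(7.538)
= -60.90 · (0.8772) = -53.42 mV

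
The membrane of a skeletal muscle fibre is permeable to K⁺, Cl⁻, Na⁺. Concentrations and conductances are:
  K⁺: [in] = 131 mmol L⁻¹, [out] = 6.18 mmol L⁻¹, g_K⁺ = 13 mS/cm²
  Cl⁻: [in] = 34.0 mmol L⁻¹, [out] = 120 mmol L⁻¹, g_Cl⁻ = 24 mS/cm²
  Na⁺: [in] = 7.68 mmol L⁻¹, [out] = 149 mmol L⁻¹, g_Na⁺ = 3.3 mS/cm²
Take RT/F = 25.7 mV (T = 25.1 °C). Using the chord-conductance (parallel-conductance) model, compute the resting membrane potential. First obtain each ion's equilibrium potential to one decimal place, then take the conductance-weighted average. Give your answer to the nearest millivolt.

E_K⁺ = (25.7/1)·ln(6.18/131) = -78.5 mV
E_Cl⁻ = (25.7/-1)·ln(120/34.0) = -32.4 mV
E_Na⁺ = (25.7/1)·ln(149/7.68) = 76.2 mV
Vm = (Σ gᵢEᵢ)/(Σ gᵢ) = (13·-78.5 + 24·-32.4 + 3.3·76.2) / (13 + 24 + 3.3)
= -1546.64 / 40.3 = -38.38 mV

-38 mV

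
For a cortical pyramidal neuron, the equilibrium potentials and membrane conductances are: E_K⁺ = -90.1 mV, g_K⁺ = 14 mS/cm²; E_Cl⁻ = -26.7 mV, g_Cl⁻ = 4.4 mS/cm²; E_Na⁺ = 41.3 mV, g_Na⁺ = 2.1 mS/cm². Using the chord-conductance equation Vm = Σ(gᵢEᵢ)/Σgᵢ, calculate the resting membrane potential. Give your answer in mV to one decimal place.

-63.0 mV

Σ gᵢEᵢ = 14·(-90.1) + 4.4·(-26.7) + 2.1·(41.3) = -1292.15
Σ gᵢ = 14 + 4.4 + 2.1 = 20.5
Vm = -1292.15 / 20.5 = -63.03 mV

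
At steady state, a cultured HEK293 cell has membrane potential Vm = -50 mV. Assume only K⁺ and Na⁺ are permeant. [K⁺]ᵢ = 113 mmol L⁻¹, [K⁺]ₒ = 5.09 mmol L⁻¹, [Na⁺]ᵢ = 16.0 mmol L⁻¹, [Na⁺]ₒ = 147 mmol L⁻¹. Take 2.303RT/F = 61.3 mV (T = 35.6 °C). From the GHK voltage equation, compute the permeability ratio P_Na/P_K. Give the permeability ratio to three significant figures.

Let α = P_Na/P_K. GHK: Vm = 61.3·log₁₀[(Kₒ + α·Naₒ)/(Kᵢ + α·Naᵢ)].
10^(Vm/61.3) = 10^(-50.0/61.3) = 0.15288
So 0.15288·(Kᵢ + α·Naᵢ) = Kₒ + α·Naₒ → α = (0.15288·113.0 − 5.09) / (147.0 − 0.15288·16.0)
α = (17.27 − 5.09) / (147.0 − 2.446) = 12.18/144.6 = 0.08429

0.0843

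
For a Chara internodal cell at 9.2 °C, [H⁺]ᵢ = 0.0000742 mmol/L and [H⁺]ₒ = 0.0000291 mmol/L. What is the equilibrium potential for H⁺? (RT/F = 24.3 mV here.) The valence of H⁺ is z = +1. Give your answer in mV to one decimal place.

E = (24.3/z) · ln([H⁺]_out/[H⁺]_in) with z = +1.
= (24.3/1) · ln(0.0000291/0.0000742) = 24.30 · ln(0.3922)
= 24.30 · (-0.9360) = -22.75 mV

-22.7 mV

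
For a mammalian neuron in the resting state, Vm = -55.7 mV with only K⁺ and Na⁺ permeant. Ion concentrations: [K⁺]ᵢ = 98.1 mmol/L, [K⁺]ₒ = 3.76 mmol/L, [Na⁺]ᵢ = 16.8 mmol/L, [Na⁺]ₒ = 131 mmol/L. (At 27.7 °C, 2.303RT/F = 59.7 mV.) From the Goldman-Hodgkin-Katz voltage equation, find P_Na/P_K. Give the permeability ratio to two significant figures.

Let α = P_Na/P_K. GHK: Vm = 59.7·log₁₀[(Kₒ + α·Naₒ)/(Kᵢ + α·Naᵢ)].
10^(Vm/59.7) = 10^(-55.7/59.7) = 0.11668
So 0.11668·(Kᵢ + α·Naᵢ) = Kₒ + α·Naₒ → α = (0.11668·98.1 − 3.76) / (131.0 − 0.11668·16.8)
α = (11.45 − 3.76) / (131.0 − 1.96) = 7.686/129 = 0.05957

0.060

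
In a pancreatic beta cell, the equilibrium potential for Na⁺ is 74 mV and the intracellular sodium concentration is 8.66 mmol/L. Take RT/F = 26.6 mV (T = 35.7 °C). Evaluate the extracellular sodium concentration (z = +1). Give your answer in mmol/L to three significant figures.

140 mmol/L

Nernst: E = (26.6/1) · ln([out]/[in]), so ln([out]/[in]) = 74.0 × 1 / 26.6 = 2.7820.
[out]/[in] = e^(2.7820) = 16.15.
[out] = 16.15 × 8.66 = 139.9 mmol/L.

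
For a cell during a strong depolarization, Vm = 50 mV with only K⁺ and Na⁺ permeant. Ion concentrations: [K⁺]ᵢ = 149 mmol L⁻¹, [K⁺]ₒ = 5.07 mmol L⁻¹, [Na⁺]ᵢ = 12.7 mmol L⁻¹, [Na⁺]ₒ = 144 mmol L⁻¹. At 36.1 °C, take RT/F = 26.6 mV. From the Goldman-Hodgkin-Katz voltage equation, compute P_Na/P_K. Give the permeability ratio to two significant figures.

16

Let α = P_Na/P_K. GHK: Vm = 26.6·ln[(Kₒ + α·Naₒ)/(Kᵢ + α·Naᵢ)].
e^(Vm/26.6) = e^(50.0/26.6) = 6.5515
So 6.5515·(Kᵢ + α·Naᵢ) = Kₒ + α·Naₒ → α = (6.5515·149.0 − 5.07) / (144.0 − 6.5515·12.7)
α = (976.2 − 5.07) / (144.0 − 83.2) = 971.1/60.8 = 15.97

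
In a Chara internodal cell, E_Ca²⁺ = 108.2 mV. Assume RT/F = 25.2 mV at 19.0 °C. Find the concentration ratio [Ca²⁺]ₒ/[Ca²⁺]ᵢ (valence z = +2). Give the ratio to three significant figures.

ln([out]/[in]) = E·z/(25.2) = 108.2 × 2 / 25.2 = 8.5873
[out]/[in] = e^(8.5873) = 5363

5360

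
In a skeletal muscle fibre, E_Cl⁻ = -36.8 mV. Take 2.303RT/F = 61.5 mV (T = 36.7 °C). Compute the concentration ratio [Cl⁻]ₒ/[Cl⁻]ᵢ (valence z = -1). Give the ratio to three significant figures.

log₁₀([out]/[in]) = E·z/(61.5) = -36.8 × -1 / 61.5 = 0.5984
[out]/[in] = 10^(0.5984) = 3.966

3.97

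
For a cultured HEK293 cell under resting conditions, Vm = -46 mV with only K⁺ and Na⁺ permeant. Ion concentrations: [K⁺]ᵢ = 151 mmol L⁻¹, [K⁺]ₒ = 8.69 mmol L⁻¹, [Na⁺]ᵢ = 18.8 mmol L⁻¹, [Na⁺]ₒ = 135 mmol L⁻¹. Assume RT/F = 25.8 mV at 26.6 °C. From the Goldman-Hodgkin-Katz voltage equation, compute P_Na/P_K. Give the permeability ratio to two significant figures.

0.13

Let α = P_Na/P_K. GHK: Vm = 25.8·ln[(Kₒ + α·Naₒ)/(Kᵢ + α·Naᵢ)].
e^(Vm/25.8) = e^(-46.0/25.8) = 0.16814
So 0.16814·(Kᵢ + α·Naᵢ) = Kₒ + α·Naₒ → α = (0.16814·151.0 − 8.69) / (135.0 − 0.16814·18.8)
α = (25.39 − 8.69) / (135.0 − 3.161) = 16.7/131.8 = 0.1267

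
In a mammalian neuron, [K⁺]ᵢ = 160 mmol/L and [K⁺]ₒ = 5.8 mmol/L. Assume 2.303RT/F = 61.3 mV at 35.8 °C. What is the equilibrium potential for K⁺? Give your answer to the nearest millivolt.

-88 mV

E = (61.3/z) · log₁₀([K⁺]_out/[K⁺]_in) with z = +1.
= (61.3/1) · log₁₀(5.8/160) = 61.30 · log₁₀(0.03625)
= 61.30 · (-1.4407) = -88.31 mV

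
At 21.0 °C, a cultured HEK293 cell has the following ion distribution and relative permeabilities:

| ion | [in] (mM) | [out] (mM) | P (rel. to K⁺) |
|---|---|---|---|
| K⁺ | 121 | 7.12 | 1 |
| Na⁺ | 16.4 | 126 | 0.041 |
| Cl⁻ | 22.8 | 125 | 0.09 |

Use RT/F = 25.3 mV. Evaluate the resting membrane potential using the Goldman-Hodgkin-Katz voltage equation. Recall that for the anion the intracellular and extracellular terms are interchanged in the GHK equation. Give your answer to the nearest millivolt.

Vm = 25.3 · ln[(Σ P·[cation]ₒ + Σ P·[anion]ᵢ) / (Σ P·[cation]ᵢ + Σ P·[anion]ₒ)]
Numerator = 1×7.12 + 0.041×126 + 0.09×22.8 = 14.34
Denominator = 1×121 + 0.041×16.4 + 0.09×125 = 132.9
Vm = 25.3 · ln(0.10787) = 25.3 × (-2.2269) = -56.34 mV

-56 mV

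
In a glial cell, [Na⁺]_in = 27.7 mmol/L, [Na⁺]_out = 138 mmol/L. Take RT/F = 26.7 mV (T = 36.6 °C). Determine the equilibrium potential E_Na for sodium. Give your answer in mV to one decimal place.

E = (26.7/z) · ln([Na⁺]_out/[Na⁺]_in) with z = +1.
= (26.7/1) · ln(138/27.7) = 26.70 · ln(4.982)
= 26.70 · (1.6058) = 42.88 mV

42.9 mV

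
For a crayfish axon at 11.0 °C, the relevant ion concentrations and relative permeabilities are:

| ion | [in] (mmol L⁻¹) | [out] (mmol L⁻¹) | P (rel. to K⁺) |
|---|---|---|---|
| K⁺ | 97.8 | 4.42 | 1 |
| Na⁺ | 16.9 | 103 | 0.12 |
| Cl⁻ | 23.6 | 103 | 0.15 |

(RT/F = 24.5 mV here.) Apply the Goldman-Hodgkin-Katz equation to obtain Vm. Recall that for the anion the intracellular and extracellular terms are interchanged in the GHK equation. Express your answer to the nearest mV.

-43 mV

Vm = 24.5 · ln[(Σ P·[cation]ₒ + Σ P·[anion]ᵢ) / (Σ P·[cation]ᵢ + Σ P·[anion]ₒ)]
Numerator = 1×4.42 + 0.12×103 + 0.15×23.6 = 20.32
Denominator = 1×97.8 + 0.12×16.9 + 0.15×103 = 115.3
Vm = 24.5 · ln(0.17627) = 24.5 × (-1.7357) = -42.53 mV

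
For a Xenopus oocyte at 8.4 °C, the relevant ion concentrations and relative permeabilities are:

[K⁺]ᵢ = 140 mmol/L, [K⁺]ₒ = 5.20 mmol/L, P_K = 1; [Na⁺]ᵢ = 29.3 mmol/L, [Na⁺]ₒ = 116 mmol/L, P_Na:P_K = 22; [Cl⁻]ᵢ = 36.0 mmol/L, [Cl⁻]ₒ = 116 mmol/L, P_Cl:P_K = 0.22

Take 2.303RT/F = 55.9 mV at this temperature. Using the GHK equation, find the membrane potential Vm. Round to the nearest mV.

Vm = 55.9 · log₁₀[(Σ P·[cation]ₒ + Σ P·[anion]ᵢ) / (Σ P·[cation]ᵢ + Σ P·[anion]ₒ)]
Numerator = 1×5.20 + 22×116 + 0.22×36.0 = 2565
Denominator = 1×140 + 22×29.3 + 0.22×116 = 810.1
Vm = 55.9 · log₁₀(3.1663) = 55.9 × (0.5006) = 27.98 mV

28 mV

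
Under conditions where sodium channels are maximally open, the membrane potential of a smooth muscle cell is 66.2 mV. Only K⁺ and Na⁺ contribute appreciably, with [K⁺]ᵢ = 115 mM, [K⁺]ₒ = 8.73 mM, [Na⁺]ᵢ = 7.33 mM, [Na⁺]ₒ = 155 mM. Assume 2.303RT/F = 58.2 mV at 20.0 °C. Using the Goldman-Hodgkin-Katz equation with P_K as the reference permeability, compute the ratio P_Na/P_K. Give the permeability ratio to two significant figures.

29

Let α = P_Na/P_K. GHK: Vm = 58.2·log₁₀[(Kₒ + α·Naₒ)/(Kᵢ + α·Naᵢ)].
10^(Vm/58.2) = 10^(66.2/58.2) = 13.723
So 13.723·(Kᵢ + α·Naᵢ) = Kₒ + α·Naₒ → α = (13.723·115.0 − 8.73) / (155.0 − 13.723·7.33)
α = (1578 − 8.73) / (155.0 − 100.6) = 1569/54.41 = 28.85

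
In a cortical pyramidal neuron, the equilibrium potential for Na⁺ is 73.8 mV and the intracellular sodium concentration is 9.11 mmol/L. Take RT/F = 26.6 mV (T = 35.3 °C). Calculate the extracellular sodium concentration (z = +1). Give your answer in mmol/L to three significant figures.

146 mmol/L

Nernst: E = (26.6/1) · ln([out]/[in]), so ln([out]/[in]) = 73.8 × 1 / 26.6 = 2.7744.
[out]/[in] = e^(2.7744) = 16.03.
[out] = 16.03 × 9.11 = 146 mmol/L.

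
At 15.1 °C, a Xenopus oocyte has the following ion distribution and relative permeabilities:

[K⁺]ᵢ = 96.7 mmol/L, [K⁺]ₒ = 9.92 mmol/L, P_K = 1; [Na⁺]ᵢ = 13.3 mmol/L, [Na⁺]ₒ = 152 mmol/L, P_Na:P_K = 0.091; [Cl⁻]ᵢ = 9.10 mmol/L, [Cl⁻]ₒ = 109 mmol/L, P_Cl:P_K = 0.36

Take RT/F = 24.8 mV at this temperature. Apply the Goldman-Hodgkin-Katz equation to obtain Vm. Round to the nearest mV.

-40 mV

Vm = 24.8 · ln[(Σ P·[cation]ₒ + Σ P·[anion]ᵢ) / (Σ P·[cation]ᵢ + Σ P·[anion]ₒ)]
Numerator = 1×9.92 + 0.091×152 + 0.36×9.10 = 27.03
Denominator = 1×96.7 + 0.091×13.3 + 0.36×109 = 137.2
Vm = 24.8 · ln(0.19707) = 24.8 × (-1.6242) = -40.28 mV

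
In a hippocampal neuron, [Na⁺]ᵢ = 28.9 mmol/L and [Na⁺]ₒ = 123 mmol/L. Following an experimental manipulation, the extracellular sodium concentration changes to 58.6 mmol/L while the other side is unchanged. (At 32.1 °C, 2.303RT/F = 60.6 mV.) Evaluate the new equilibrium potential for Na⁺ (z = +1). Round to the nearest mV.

19 mV

After the shift: [Na⁺]_out = 58.6, [Na⁺]_in = 28.9 mmol/L.
E_new = (60.6/1)·log₁₀(58.6/28.9) = 60.60 · (0.3070) = 18.60 mV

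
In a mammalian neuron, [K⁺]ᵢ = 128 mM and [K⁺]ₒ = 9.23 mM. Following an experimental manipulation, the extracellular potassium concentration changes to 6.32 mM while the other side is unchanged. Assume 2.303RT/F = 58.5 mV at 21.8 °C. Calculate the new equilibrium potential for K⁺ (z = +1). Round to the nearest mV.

-76 mV

After the shift: [K⁺]_out = 6.32, [K⁺]_in = 128 mM.
E_new = (58.5/1)·log₁₀(6.32/128) = 58.50 · (-1.3065) = -76.43 mV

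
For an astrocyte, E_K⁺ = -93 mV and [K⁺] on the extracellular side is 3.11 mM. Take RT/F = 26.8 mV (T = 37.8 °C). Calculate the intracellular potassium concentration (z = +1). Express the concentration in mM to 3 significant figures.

100 mM

Nernst: E = (26.8/1) · ln([out]/[in]), so ln([out]/[in]) = -93.0 × 1 / 26.8 = -3.4701.
[out]/[in] = e^(-3.4701) = 0.03111.
[in] = 3.11 / 0.03111 = 99.96 mM.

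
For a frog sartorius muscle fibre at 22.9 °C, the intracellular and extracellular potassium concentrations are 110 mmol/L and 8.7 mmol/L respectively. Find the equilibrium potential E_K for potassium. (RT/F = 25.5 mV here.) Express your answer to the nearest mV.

-65 mV

E = (25.5/z) · ln([K⁺]_out/[K⁺]_in) with z = +1.
= (25.5/1) · ln(8.7/110) = 25.50 · ln(0.07909)
= 25.50 · (-2.5372) = -64.70 mV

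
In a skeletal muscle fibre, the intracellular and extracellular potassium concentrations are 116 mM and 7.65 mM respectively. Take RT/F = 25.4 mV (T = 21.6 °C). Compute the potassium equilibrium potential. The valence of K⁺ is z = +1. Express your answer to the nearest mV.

-69 mV

E = (25.4/z) · ln([K⁺]_out/[K⁺]_in) with z = +1.
= (25.4/1) · ln(7.65/116) = 25.40 · ln(0.06595)
= 25.40 · (-2.7189) = -69.06 mV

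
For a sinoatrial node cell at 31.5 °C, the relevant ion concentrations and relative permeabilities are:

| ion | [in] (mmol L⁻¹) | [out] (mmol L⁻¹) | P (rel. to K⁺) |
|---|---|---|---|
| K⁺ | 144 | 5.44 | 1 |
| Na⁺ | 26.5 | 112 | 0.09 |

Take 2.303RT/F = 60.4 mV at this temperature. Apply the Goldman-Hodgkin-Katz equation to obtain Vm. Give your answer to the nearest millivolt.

-59 mV

Vm = 60.4 · log₁₀[(Σ P·[cation]ₒ + Σ P·[anion]ᵢ) / (Σ P·[cation]ᵢ + Σ P·[anion]ₒ)]
Numerator = 1×5.44 + 0.09×112 = 15.52
Denominator = 1×144 + 0.09×26.5 = 146.4
Vm = 60.4 · log₁₀(0.10602) = 60.4 × (-0.9746) = -58.87 mV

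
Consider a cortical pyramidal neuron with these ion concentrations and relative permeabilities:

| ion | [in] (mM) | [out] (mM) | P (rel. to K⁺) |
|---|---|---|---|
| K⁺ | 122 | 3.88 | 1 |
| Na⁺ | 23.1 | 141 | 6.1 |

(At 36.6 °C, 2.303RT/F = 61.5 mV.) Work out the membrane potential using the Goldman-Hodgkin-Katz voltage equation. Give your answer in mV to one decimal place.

31.8 mV

Vm = 61.5 · log₁₀[(Σ P·[cation]ₒ + Σ P·[anion]ᵢ) / (Σ P·[cation]ᵢ + Σ P·[anion]ₒ)]
Numerator = 1×3.88 + 6.1×141 = 864
Denominator = 1×122 + 6.1×23.1 = 262.9
Vm = 61.5 · log₁₀(3.2862) = 61.5 × (0.5167) = 31.78 mV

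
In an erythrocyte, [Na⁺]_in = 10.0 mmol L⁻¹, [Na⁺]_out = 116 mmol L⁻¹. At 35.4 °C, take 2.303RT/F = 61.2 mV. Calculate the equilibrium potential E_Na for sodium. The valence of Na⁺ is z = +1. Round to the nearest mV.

E = (61.2/z) · log₁₀([Na⁺]_out/[Na⁺]_in) with z = +1.
= (61.2/1) · log₁₀(116/10.0) = 61.20 · log₁₀(11.6)
= 61.20 · (1.0645) = 65.14 mV

65 mV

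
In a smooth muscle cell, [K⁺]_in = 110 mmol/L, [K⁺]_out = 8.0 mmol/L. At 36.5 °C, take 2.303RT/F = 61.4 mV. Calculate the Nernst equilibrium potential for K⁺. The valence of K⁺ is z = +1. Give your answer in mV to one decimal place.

-69.9 mV

E = (61.4/z) · log₁₀([K⁺]_out/[K⁺]_in) with z = +1.
= (61.4/1) · log₁₀(8.0/110) = 61.40 · log₁₀(0.07273)
= 61.40 · (-1.1383) = -69.89 mV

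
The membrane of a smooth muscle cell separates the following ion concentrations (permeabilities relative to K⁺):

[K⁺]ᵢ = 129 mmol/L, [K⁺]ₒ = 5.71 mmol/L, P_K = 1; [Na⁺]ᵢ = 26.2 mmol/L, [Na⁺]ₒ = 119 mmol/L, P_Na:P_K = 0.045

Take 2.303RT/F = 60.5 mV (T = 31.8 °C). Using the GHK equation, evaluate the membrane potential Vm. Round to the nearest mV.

Vm = 60.5 · log₁₀[(Σ P·[cation]ₒ + Σ P·[anion]ᵢ) / (Σ P·[cation]ᵢ + Σ P·[anion]ₒ)]
Numerator = 1×5.71 + 0.045×119 = 11.06
Denominator = 1×129 + 0.045×26.2 = 130.2
Vm = 60.5 · log₁₀(0.084998) = 60.5 × (-1.0706) = -64.77 mV

-65 mV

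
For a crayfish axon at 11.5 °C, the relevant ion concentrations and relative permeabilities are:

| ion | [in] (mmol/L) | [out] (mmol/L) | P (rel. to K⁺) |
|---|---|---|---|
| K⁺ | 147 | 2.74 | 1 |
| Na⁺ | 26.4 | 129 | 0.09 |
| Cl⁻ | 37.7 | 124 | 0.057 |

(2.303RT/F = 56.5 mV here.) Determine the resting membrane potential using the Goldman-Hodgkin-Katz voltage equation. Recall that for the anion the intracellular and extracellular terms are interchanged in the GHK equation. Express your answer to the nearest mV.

Vm = 56.5 · log₁₀[(Σ P·[cation]ₒ + Σ P·[anion]ᵢ) / (Σ P·[cation]ᵢ + Σ P·[anion]ₒ)]
Numerator = 1×2.74 + 0.09×129 + 0.057×37.7 = 16.5
Denominator = 1×147 + 0.09×26.4 + 0.057×124 = 156.4
Vm = 56.5 · log₁₀(0.10546) = 56.5 × (-0.9769) = -55.20 mV

-55 mV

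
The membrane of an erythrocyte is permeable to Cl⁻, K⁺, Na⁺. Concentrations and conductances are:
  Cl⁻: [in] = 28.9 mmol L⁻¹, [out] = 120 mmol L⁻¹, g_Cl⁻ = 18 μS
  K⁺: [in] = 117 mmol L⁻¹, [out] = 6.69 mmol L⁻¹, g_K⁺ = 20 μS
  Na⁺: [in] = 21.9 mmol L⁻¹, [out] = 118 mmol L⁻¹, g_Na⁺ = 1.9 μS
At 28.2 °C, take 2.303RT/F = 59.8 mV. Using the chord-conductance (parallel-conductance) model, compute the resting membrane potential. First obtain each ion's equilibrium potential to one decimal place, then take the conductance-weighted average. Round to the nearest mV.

E_Cl⁻ = (59.8/-1)·log₁₀(120/28.9) = -37.0 mV
E_K⁺ = (59.8/1)·log₁₀(6.69/117) = -74.3 mV
E_Na⁺ = (59.8/1)·log₁₀(118/21.9) = 43.7 mV
Vm = (Σ gᵢEᵢ)/(Σ gᵢ) = (18·-37.0 + 20·-74.3 + 1.9·43.7) / (18 + 20 + 1.9)
= -2068.97 / 39.9 = -51.85 mV

-52 mV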